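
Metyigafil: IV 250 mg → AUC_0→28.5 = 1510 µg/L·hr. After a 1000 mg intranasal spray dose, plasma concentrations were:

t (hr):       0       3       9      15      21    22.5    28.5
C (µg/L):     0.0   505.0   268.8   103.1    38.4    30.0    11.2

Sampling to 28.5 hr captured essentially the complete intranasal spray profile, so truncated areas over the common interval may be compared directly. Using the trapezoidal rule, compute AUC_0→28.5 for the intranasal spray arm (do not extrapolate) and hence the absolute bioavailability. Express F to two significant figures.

Trapezoidal AUC_0→28.5 (intranasal spray):
  [0→3]: (0.0+505.0)/2 × 3 = 757.5
  [3→9]: (505.0+268.8)/2 × 6 = 2321.4
  [9→15]: (268.8+103.1)/2 × 6 = 1115.7
  [15→21]: (103.1+38.4)/2 × 6 = 424.5
  [21→22.5]: (38.4+30.0)/2 × 1.5 = 51.3
  [22.5→28.5]: (30.0+11.2)/2 × 6 = 123.6
  Sum = 4794.0 µg/L·hr
F = (AUC_ev/D_ev)/(AUC_iv/D_iv) = (4794.0/1000)/(1510/250) = 4.794/6.04 = 0.7937

F = 0.79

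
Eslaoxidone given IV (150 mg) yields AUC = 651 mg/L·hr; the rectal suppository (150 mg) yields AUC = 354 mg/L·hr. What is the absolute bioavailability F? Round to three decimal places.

F = 0.544

F = (AUC_ev / D_ev) / (AUC_iv / D_iv)
  = (354/150) / (651/150)
  = 2.36 / 4.34 = 0.5438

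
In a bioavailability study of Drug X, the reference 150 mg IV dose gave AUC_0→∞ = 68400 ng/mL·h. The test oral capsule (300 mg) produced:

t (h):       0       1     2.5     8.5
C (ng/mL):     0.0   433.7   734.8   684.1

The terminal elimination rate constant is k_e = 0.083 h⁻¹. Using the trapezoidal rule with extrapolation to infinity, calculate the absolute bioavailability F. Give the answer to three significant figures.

F = 0.0994

Trapezoidal AUC_0→8.5 (oral capsule):
  [0→1]: (0.0+433.7)/2 × 1 = 216.85
  [1→2.5]: (433.7+734.8)/2 × 1.5 = 876.375
  [2.5→8.5]: (734.8+684.1)/2 × 6 = 4256.7
  Sum = 5349.925 ng/mL·h
Tail: C_last/k_e = 684.1/0.083 = 8242.169
AUC_0→∞ (oral capsule) = 5349.925 + 8242.169 = 13592.094 ng/mL·h
F = (AUC_ev/D_ev)/(AUC_iv/D_iv) = (13592.094/300)/(68400/150) = 45.30698/456 = 0.0994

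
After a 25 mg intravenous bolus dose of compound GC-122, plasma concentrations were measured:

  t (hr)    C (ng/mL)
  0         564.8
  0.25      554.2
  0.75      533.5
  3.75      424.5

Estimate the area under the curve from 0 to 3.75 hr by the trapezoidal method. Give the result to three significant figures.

AUC = 1850 ng/mL·hr

Trapezoidal AUC_0→3.75:
  [0→0.25]: (564.8+554.2)/2 × 0.25 = 139.875
  [0.25→0.75]: (554.2+533.5)/2 × 0.5 = 271.925
  [0.75→3.75]: (533.5+424.5)/2 × 3 = 1437.0
  Sum = 1848.8 ng/mL·hr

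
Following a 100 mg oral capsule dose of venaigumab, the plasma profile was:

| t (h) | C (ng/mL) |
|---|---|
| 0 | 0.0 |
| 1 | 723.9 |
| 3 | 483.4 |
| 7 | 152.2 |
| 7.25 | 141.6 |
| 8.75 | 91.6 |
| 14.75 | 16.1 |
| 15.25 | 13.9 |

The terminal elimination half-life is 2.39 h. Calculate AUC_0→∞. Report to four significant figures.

Trapezoidal AUC_0→15.25:
  [0→1]: (0.0+723.9)/2 × 1 = 361.95
  [1→3]: (723.9+483.4)/2 × 2 = 1207.3
  [3→7]: (483.4+152.2)/2 × 4 = 1271.2
  [7→7.25]: (152.2+141.6)/2 × 0.25 = 36.725
  [7.25→8.75]: (141.6+91.6)/2 × 1.5 = 174.9
  [8.75→14.75]: (91.6+16.1)/2 × 6 = 323.1
  [14.75→15.25]: (16.1+13.9)/2 × 0.5 = 7.5
  Sum = 3382.675 ng/mL·h
k_e = ln2 / t½ = 0.693147 / 2.39 = 0.2900 h^-1
Extrapolated tail: C_last / k_e = 13.9 / 0.29 = 47.931
AUC_0→∞ = 3382.675 + 47.931 = 3430.606 ng/mL·h

AUC = 3431 ng/mL·h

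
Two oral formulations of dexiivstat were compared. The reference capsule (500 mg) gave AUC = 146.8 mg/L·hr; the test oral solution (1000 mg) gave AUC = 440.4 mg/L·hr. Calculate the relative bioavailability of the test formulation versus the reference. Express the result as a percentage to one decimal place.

F_rel = 150.0%

F_rel = (AUC_test/D_test) / (AUC_ref/D_ref)
      = (440.4/1000) / (146.8/500)
      = 0.4404 / 0.2936 = 1.5000 = 150.00%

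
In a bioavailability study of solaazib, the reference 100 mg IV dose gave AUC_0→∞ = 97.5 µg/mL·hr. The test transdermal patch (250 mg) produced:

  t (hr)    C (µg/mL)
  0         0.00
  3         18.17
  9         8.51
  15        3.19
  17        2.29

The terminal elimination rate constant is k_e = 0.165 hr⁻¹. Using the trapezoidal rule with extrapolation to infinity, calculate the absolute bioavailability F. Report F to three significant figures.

Trapezoidal AUC_0→17 (transdermal patch):
  [0→3]: (0.00+18.17)/2 × 3 = 27.255
  [3→9]: (18.17+8.51)/2 × 6 = 80.04
  [9→15]: (8.51+3.19)/2 × 6 = 35.1
  [15→17]: (3.19+2.29)/2 × 2 = 5.48
  Sum = 147.875 µg/mL·hr
Tail: C_last/k_e = 2.29/0.165 = 13.879
AUC_0→∞ (transdermal patch) = 147.875 + 13.879 = 161.754 µg/mL·hr
F = (AUC_ev/D_ev)/(AUC_iv/D_iv) = (161.754/250)/(97.5/100) = 0.647016/0.975 = 0.6636

F = 0.664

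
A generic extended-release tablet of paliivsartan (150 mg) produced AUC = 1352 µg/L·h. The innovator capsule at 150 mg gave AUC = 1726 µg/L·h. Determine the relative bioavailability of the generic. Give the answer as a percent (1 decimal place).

F_rel = 78.3%

F_rel = (AUC_test/D_test) / (AUC_ref/D_ref)
      = (1352/150) / (1726/150)
      = 9.01333 / 11.5067 = 0.7833 = 78.33%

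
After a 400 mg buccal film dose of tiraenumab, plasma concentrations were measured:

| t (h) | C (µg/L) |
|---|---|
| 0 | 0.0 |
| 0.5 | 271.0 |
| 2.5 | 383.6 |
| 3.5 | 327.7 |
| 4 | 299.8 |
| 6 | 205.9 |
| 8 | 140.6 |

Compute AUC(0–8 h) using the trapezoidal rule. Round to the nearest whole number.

AUC = 2087 µg/L·h

Trapezoidal AUC_0→8:
  [0→0.5]: (0.0+271.0)/2 × 0.5 = 67.75
  [0.5→2.5]: (271.0+383.6)/2 × 2 = 654.6
  [2.5→3.5]: (383.6+327.7)/2 × 1 = 355.65
  [3.5→4]: (327.7+299.8)/2 × 0.5 = 156.875
  [4→6]: (299.8+205.9)/2 × 2 = 505.7
  [6→8]: (205.9+140.6)/2 × 2 = 346.5
  Sum = 2087.075 µg/L·h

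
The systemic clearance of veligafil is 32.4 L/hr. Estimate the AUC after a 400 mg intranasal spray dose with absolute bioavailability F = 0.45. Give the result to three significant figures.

AUC_0→∞ = F × Dose / CL
        = 0.45 × 400 / 32.4 = 5.55556 mg/L·hr

AUC = 5.56 mg/L·hr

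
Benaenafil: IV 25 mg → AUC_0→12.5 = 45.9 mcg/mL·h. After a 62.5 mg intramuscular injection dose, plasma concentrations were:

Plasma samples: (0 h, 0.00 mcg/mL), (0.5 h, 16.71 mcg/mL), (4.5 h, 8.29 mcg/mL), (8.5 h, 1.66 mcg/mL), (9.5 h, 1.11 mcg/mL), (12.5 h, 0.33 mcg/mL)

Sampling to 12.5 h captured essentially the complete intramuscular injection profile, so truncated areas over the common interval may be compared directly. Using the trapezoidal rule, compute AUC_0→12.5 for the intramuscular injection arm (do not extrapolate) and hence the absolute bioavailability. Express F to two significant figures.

F = 0.68

Trapezoidal AUC_0→12.5 (intramuscular injection):
  [0→0.5]: (0.00+16.71)/2 × 0.5 = 4.1775
  [0.5→4.5]: (16.71+8.29)/2 × 4 = 50.0
  [4.5→8.5]: (8.29+1.66)/2 × 4 = 19.9
  [8.5→9.5]: (1.66+1.11)/2 × 1 = 1.385
  [9.5→12.5]: (1.11+0.33)/2 × 3 = 2.16
  Sum = 77.6225 mcg/mL·h
F = (AUC_ev/D_ev)/(AUC_iv/D_iv) = (77.6225/62.5)/(45.9/25) = 1.24196/1.836 = 0.6764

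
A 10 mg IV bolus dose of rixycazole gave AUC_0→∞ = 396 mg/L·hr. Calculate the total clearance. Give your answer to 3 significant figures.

CL = Dose_iv / AUC_0→∞
   = 10 / 396 = 0.0252525 L/hr

CL = 0.0253 L/hr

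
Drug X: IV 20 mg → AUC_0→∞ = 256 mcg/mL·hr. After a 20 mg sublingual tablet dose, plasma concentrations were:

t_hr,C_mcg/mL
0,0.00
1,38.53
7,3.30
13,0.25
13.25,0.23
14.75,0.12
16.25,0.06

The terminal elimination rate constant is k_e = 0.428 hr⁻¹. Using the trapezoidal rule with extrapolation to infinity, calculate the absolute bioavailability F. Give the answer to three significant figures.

Trapezoidal AUC_0→16.25 (sublingual tablet):
  [0→1]: (0.00+38.53)/2 × 1 = 19.265
  [1→7]: (38.53+3.30)/2 × 6 = 125.49
  [7→13]: (3.30+0.25)/2 × 6 = 10.65
  [13→13.25]: (0.25+0.23)/2 × 0.25 = 0.06
  [13.25→14.75]: (0.23+0.12)/2 × 1.5 = 0.2625
  [14.75→16.25]: (0.12+0.06)/2 × 1.5 = 0.135
  Sum = 155.8625 mcg/mL·hr
Tail: C_last/k_e = 0.06/0.428 = 0.140
AUC_0→∞ (sublingual tablet) = 155.8625 + 0.140 = 156.0025 mcg/mL·hr
F = (AUC_ev/D_ev)/(AUC_iv/D_iv) = (156.0025/20)/(256/20) = 7.800125/12.8 = 0.6094

F = 0.609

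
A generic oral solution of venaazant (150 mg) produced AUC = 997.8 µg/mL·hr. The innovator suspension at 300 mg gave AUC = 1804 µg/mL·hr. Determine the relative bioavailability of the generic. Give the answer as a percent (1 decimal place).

F_rel = (AUC_test/D_test) / (AUC_ref/D_ref)
      = (997.8/150) / (1804/300)
      = 6.652 / 6.01333 = 1.1062 = 110.62%

F_rel = 110.6%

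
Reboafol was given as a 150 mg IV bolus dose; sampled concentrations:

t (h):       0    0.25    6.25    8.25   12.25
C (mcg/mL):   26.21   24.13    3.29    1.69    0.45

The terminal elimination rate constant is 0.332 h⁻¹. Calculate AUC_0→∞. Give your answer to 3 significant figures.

Trapezoidal AUC_0→12.25:
  [0→0.25]: (26.21+24.13)/2 × 0.25 = 6.2925
  [0.25→6.25]: (24.13+3.29)/2 × 6 = 82.26
  [6.25→8.25]: (3.29+1.69)/2 × 2 = 4.98
  [8.25→12.25]: (1.69+0.45)/2 × 4 = 4.28
  Sum = 97.8125 mcg/mL·h
Extrapolated tail: C_last / k_e = 0.45 / 0.332 = 1.355
AUC_0→∞ = 97.8125 + 1.355 = 99.1675 mcg/mL·h

AUC = 99.2 mcg/mL·h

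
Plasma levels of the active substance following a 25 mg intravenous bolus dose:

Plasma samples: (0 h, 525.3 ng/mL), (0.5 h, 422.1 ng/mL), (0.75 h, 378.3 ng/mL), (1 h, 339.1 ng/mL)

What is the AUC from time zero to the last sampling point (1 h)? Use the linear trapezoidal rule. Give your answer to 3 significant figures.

Trapezoidal AUC_0→1:
  [0→0.5]: (525.3+422.1)/2 × 0.5 = 236.85
  [0.5→0.75]: (422.1+378.3)/2 × 0.25 = 100.05
  [0.75→1]: (378.3+339.1)/2 × 0.25 = 89.675
  Sum = 426.575 ng/mL·h

AUC = 427 ng/mL·h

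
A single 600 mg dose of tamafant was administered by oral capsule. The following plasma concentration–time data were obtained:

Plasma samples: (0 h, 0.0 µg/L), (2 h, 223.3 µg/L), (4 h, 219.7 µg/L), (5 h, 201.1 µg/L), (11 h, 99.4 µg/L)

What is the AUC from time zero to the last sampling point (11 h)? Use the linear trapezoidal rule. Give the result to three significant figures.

AUC = 1780 µg/L·h

Trapezoidal AUC_0→11:
  [0→2]: (0.0+223.3)/2 × 2 = 223.3
  [2→4]: (223.3+219.7)/2 × 2 = 443.0
  [4→5]: (219.7+201.1)/2 × 1 = 210.4
  [5→11]: (201.1+99.4)/2 × 6 = 901.5
  Sum = 1778.2 µg/L·h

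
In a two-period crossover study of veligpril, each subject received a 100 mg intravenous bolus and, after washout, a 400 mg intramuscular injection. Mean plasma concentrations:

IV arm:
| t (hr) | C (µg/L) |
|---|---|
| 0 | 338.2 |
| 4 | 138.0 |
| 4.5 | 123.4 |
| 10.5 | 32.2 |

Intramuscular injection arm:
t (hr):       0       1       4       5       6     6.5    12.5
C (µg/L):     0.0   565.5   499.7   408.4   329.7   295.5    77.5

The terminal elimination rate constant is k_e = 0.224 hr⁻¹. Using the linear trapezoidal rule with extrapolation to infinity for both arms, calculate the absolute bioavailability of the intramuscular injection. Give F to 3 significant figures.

F = 0.664

Trapezoidal AUC_0→10.5 (IV):
  [0→4]: (338.2+138.0)/2 × 4 = 952.4
  [4→4.5]: (138.0+123.4)/2 × 0.5 = 65.35
  [4.5→10.5]: (123.4+32.2)/2 × 6 = 466.8
  Sum = 1484.55 µg/L·hr
IV tail: 32.2/0.224 = 143.750; AUC_iv,0→∞ = 1484.55 + 143.750 = 1628.3 µg/L·hr
Trapezoidal AUC_0→12.5 (intramuscular injection):
  [0→1]: (0.0+565.5)/2 × 1 = 282.75
  [1→4]: (565.5+499.7)/2 × 3 = 1597.8
  [4→5]: (499.7+408.4)/2 × 1 = 454.05
  [5→6]: (408.4+329.7)/2 × 1 = 369.05
  [6→6.5]: (329.7+295.5)/2 × 0.5 = 156.3
  [6.5→12.5]: (295.5+77.5)/2 × 6 = 1119.0
  Sum = 3978.95 µg/L·hr
intramuscular injection tail: 77.5/0.224 = 345.982; AUC_ev,0→∞ = 3978.95 + 345.982 = 4324.932 µg/L·hr
F = (AUC_ev/D_ev)/(AUC_iv/D_iv) = (4324.932/400)/(1628.3/100) = 10.81233/16.283 = 0.6640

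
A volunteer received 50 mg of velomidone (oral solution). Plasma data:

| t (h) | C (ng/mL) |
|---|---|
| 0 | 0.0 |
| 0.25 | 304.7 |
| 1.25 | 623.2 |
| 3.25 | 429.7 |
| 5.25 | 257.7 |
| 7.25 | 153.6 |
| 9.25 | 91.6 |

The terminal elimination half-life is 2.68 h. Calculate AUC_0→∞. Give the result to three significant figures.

AUC = 3250 ng/mL·h

Trapezoidal AUC_0→9.25:
  [0→0.25]: (0.0+304.7)/2 × 0.25 = 38.0875
  [0.25→1.25]: (304.7+623.2)/2 × 1 = 463.95
  [1.25→3.25]: (623.2+429.7)/2 × 2 = 1052.9
  [3.25→5.25]: (429.7+257.7)/2 × 2 = 687.4
  [5.25→7.25]: (257.7+153.6)/2 × 2 = 411.3
  [7.25→9.25]: (153.6+91.6)/2 × 2 = 245.2
  Sum = 2898.8375 ng/mL·h
k_e = ln2 / t½ = 0.693147 / 2.68 = 0.2586 h^-1
Extrapolated tail: C_last / k_e = 91.6 / 0.2586 = 354.215
AUC_0→∞ = 2898.8375 + 354.215 = 3253.0525 ng/mL·h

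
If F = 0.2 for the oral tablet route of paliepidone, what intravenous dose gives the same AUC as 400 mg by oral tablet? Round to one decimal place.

D_iv = 80.0 mg

Systemic exposure from an extravascular dose = F × D_ev, so the equivalent IV dose is F × D_ev.
D_iv = F × D_ev = 0.2 × 400 = 80 mg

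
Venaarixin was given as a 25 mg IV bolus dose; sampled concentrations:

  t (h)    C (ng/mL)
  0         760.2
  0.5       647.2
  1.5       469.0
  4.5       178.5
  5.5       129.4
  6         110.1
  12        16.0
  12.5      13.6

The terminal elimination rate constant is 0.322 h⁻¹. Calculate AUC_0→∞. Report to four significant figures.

AUC = 2523 ng/mL·h

Trapezoidal AUC_0→12.5:
  [0→0.5]: (760.2+647.2)/2 × 0.5 = 351.85
  [0.5→1.5]: (647.2+469.0)/2 × 1 = 558.1
  [1.5→4.5]: (469.0+178.5)/2 × 3 = 971.25
  [4.5→5.5]: (178.5+129.4)/2 × 1 = 153.95
  [5.5→6]: (129.4+110.1)/2 × 0.5 = 59.875
  [6→12]: (110.1+16.0)/2 × 6 = 378.3
  [12→12.5]: (16.0+13.6)/2 × 0.5 = 7.4
  Sum = 2480.725 ng/mL·h
Extrapolated tail: C_last / k_e = 13.6 / 0.322 = 42.236
AUC_0→∞ = 2480.725 + 42.236 = 2522.961 ng/mL·h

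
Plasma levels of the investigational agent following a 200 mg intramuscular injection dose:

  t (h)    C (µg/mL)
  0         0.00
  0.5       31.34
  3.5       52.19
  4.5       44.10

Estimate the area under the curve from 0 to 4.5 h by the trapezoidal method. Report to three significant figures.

AUC = 181 µg/mL·h

Trapezoidal AUC_0→4.5:
  [0→0.5]: (0.00+31.34)/2 × 0.5 = 7.835
  [0.5→3.5]: (31.34+52.19)/2 × 3 = 125.295
  [3.5→4.5]: (52.19+44.10)/2 × 1 = 48.145
  Sum = 181.275 µg/mL·h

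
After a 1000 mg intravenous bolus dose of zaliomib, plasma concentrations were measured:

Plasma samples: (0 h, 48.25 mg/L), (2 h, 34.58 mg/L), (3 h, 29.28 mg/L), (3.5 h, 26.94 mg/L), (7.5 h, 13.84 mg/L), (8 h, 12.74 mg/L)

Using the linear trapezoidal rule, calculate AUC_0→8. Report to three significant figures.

AUC = 217 mg/L·h

Trapezoidal AUC_0→8:
  [0→2]: (48.25+34.58)/2 × 2 = 82.83
  [2→3]: (34.58+29.28)/2 × 1 = 31.93
  [3→3.5]: (29.28+26.94)/2 × 0.5 = 14.055
  [3.5→7.5]: (26.94+13.84)/2 × 4 = 81.56
  [7.5→8]: (13.84+12.74)/2 × 0.5 = 6.645
  Sum = 217.02 mg/L·h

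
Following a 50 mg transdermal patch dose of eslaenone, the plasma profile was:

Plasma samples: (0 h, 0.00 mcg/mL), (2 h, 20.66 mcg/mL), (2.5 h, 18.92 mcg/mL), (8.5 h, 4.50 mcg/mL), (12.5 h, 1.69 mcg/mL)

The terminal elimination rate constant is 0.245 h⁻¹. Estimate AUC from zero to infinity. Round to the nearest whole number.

Trapezoidal AUC_0→12.5:
  [0→2]: (0.00+20.66)/2 × 2 = 20.66
  [2→2.5]: (20.66+18.92)/2 × 0.5 = 9.895
  [2.5→8.5]: (18.92+4.50)/2 × 6 = 70.26
  [8.5→12.5]: (4.50+1.69)/2 × 4 = 12.38
  Sum = 113.195 mcg/mL·h
Extrapolated tail: C_last / k_e = 1.69 / 0.245 = 6.898
AUC_0→∞ = 113.195 + 6.898 = 120.093 mcg/mL·h

AUC = 120 mcg/mL·h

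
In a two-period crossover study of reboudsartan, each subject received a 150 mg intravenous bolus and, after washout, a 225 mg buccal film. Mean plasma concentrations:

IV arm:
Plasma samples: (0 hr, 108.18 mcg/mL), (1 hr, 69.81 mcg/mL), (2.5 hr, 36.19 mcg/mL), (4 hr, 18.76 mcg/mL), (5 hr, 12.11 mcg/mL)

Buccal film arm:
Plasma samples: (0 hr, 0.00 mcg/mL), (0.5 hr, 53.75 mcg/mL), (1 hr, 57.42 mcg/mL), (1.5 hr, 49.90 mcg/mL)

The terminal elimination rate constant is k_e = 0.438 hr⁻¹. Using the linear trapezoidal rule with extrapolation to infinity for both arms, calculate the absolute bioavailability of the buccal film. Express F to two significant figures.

F = 0.48

Trapezoidal AUC_0→5 (IV):
  [0→1]: (108.18+69.81)/2 × 1 = 88.995
  [1→2.5]: (69.81+36.19)/2 × 1.5 = 79.5
  [2.5→4]: (36.19+18.76)/2 × 1.5 = 41.2125
  [4→5]: (18.76+12.11)/2 × 1 = 15.435
  Sum = 225.1425 mcg/mL·hr
IV tail: 12.11/0.438 = 27.648; AUC_iv,0→∞ = 225.1425 + 27.648 = 252.7905 mcg/mL·hr
Trapezoidal AUC_0→1.5 (buccal film):
  [0→0.5]: (0.00+53.75)/2 × 0.5 = 13.4375
  [0.5→1]: (53.75+57.42)/2 × 0.5 = 27.7925
  [1→1.5]: (57.42+49.90)/2 × 0.5 = 26.83
  Sum = 68.06 mcg/mL·hr
buccal film tail: 49.90/0.438 = 113.927; AUC_ev,0→∞ = 68.06 + 113.927 = 181.987 mcg/mL·hr
F = (AUC_ev/D_ev)/(AUC_iv/D_iv) = (181.987/225)/(252.7905/150) = 0.808831/1.68527 = 0.4799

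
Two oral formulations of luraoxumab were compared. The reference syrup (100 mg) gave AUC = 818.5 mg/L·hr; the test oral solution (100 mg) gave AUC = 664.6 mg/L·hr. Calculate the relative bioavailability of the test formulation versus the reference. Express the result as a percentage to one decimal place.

F_rel = (AUC_test/D_test) / (AUC_ref/D_ref)
      = (664.6/100) / (818.5/100)
      = 6.646 / 8.185 = 0.8120 = 81.20%

F_rel = 81.2%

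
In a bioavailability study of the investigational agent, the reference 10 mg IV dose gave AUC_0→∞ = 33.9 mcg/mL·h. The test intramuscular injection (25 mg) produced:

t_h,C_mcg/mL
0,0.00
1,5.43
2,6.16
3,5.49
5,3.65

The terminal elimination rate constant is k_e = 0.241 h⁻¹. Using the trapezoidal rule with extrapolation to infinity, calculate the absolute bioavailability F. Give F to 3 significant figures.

Trapezoidal AUC_0→5 (intramuscular injection):
  [0→1]: (0.00+5.43)/2 × 1 = 2.715
  [1→2]: (5.43+6.16)/2 × 1 = 5.795
  [2→3]: (6.16+5.49)/2 × 1 = 5.825
  [3→5]: (5.49+3.65)/2 × 2 = 9.14
  Sum = 23.475 mcg/mL·h
Tail: C_last/k_e = 3.65/0.241 = 15.145
AUC_0→∞ (intramuscular injection) = 23.475 + 15.145 = 38.62 mcg/mL·h
F = (AUC_ev/D_ev)/(AUC_iv/D_iv) = (38.62/25)/(33.9/10) = 1.5448/3.39 = 0.4557

F = 0.456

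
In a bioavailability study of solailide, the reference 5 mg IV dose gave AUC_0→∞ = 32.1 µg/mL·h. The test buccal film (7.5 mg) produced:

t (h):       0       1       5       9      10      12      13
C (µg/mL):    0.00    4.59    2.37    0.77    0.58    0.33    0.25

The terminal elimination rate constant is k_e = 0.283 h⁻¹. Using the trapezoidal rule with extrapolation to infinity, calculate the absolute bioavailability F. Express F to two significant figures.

Trapezoidal AUC_0→13 (buccal film):
  [0→1]: (0.00+4.59)/2 × 1 = 2.295
  [1→5]: (4.59+2.37)/2 × 4 = 13.92
  [5→9]: (2.37+0.77)/2 × 4 = 6.28
  [9→10]: (0.77+0.58)/2 × 1 = 0.675
  [10→12]: (0.58+0.33)/2 × 2 = 0.91
  [12→13]: (0.33+0.25)/2 × 1 = 0.29
  Sum = 24.37 µg/mL·h
Tail: C_last/k_e = 0.25/0.283 = 0.883
AUC_0→∞ (buccal film) = 24.37 + 0.883 = 25.253 µg/mL·h
F = (AUC_ev/D_ev)/(AUC_iv/D_iv) = (25.253/7.5)/(32.1/5) = 3.36707/6.42 = 0.5245

F = 0.52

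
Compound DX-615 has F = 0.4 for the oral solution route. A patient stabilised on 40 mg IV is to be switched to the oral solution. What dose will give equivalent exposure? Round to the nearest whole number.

D_oral = 100 mg

For equal systemic exposure: F × D_ev = D_iv
D_ev = D_iv / F = 40 / 0.4 = 100 mg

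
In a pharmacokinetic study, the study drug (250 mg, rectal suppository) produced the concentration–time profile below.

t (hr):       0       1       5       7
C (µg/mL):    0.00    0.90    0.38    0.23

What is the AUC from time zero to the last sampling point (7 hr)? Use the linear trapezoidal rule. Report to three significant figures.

AUC = 3.62 µg/mL·hr

Trapezoidal AUC_0→7:
  [0→1]: (0.00+0.90)/2 × 1 = 0.45
  [1→5]: (0.90+0.38)/2 × 4 = 2.56
  [5→7]: (0.38+0.23)/2 × 2 = 0.61
  Sum = 3.62 µg/mL·hr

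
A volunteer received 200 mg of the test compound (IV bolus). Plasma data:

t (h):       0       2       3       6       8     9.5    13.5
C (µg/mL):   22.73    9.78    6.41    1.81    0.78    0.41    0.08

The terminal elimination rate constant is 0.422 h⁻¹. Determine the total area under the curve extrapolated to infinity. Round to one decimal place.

Trapezoidal AUC_0→13.5:
  [0→2]: (22.73+9.78)/2 × 2 = 32.51
  [2→3]: (9.78+6.41)/2 × 1 = 8.095
  [3→6]: (6.41+1.81)/2 × 3 = 12.33
  [6→8]: (1.81+0.78)/2 × 2 = 2.59
  [8→9.5]: (0.78+0.41)/2 × 1.5 = 0.8925
  [9.5→13.5]: (0.41+0.08)/2 × 4 = 0.98
  Sum = 57.3975 µg/mL·h
Extrapolated tail: C_last / k_e = 0.08 / 0.422 = 0.190
AUC_0→∞ = 57.3975 + 0.190 = 57.5875 µg/mL·h

AUC = 57.6 µg/mL·h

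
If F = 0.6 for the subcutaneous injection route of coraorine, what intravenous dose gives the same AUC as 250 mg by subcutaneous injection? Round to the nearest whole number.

D_iv = 150 mg

Systemic exposure from an extravascular dose = F × D_ev, so the equivalent IV dose is F × D_ev.
D_iv = F × D_ev = 0.6 × 250 = 150 mg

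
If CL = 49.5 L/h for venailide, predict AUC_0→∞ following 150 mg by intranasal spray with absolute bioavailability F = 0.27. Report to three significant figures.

AUC = 0.818 mg/L·h

AUC_0→∞ = F × Dose / CL
        = 0.27 × 150 / 49.5 = 0.818182 mg/L·h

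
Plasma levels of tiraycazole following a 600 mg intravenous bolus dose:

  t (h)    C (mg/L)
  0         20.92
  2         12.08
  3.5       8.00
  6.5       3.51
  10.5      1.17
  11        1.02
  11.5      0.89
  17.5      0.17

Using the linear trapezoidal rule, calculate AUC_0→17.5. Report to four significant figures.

AUC = 78.89 mg/L·h

Trapezoidal AUC_0→17.5:
  [0→2]: (20.92+12.08)/2 × 2 = 33.0
  [2→3.5]: (12.08+8.00)/2 × 1.5 = 15.06
  [3.5→6.5]: (8.00+3.51)/2 × 3 = 17.265
  [6.5→10.5]: (3.51+1.17)/2 × 4 = 9.36
  [10.5→11]: (1.17+1.02)/2 × 0.5 = 0.5475
  [11→11.5]: (1.02+0.89)/2 × 0.5 = 0.4775
  [11.5→17.5]: (0.89+0.17)/2 × 6 = 3.18
  Sum = 78.89 mg/L·h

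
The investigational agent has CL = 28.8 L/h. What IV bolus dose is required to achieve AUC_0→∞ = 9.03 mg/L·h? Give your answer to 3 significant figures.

Dose = 260 mg

Dose_iv = CL × AUC_0→∞
     = 28.8 × 9.03 = 260.064 mg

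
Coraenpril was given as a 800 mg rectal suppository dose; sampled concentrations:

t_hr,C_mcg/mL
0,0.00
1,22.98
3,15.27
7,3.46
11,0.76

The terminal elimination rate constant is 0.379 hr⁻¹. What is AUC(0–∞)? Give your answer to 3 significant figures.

Trapezoidal AUC_0→11:
  [0→1]: (0.00+22.98)/2 × 1 = 11.49
  [1→3]: (22.98+15.27)/2 × 2 = 38.25
  [3→7]: (15.27+3.46)/2 × 4 = 37.46
  [7→11]: (3.46+0.76)/2 × 4 = 8.44
  Sum = 95.64 mcg/mL·hr
Extrapolated tail: C_last / k_e = 0.76 / 0.379 = 2.005
AUC_0→∞ = 95.64 + 2.005 = 97.645 mcg/mL·hr

AUC = 97.6 mcg/mL·hr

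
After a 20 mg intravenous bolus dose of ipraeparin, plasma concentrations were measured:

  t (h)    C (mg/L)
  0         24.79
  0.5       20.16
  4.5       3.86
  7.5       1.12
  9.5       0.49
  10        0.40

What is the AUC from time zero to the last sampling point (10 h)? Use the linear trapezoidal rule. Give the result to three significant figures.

Trapezoidal AUC_0→10:
  [0→0.5]: (24.79+20.16)/2 × 0.5 = 11.2375
  [0.5→4.5]: (20.16+3.86)/2 × 4 = 48.04
  [4.5→7.5]: (3.86+1.12)/2 × 3 = 7.47
  [7.5→9.5]: (1.12+0.49)/2 × 2 = 1.61
  [9.5→10]: (0.49+0.40)/2 × 0.5 = 0.2225
  Sum = 68.58 mg/L·h

AUC = 68.6 mg/L·h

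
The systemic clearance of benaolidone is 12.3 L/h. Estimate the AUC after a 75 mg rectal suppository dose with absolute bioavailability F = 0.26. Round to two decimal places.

AUC_0→∞ = F × Dose / CL
        = 0.26 × 75 / 12.3 = 1.58537 mg/L·h

AUC = 1.59 mg/L·h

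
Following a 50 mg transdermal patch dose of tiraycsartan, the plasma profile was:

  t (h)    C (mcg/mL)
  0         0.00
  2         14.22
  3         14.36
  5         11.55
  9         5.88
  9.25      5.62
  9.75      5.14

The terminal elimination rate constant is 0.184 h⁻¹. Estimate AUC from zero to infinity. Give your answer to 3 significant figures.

AUC = 121 mcg/mL·h

Trapezoidal AUC_0→9.75:
  [0→2]: (0.00+14.22)/2 × 2 = 14.22
  [2→3]: (14.22+14.36)/2 × 1 = 14.29
  [3→5]: (14.36+11.55)/2 × 2 = 25.91
  [5→9]: (11.55+5.88)/2 × 4 = 34.86
  [9→9.25]: (5.88+5.62)/2 × 0.25 = 1.4375
  [9.25→9.75]: (5.62+5.14)/2 × 0.5 = 2.69
  Sum = 93.4075 mcg/mL·h
Extrapolated tail: C_last / k_e = 5.14 / 0.184 = 27.935
AUC_0→∞ = 93.4075 + 27.935 = 121.3425 mcg/mL·h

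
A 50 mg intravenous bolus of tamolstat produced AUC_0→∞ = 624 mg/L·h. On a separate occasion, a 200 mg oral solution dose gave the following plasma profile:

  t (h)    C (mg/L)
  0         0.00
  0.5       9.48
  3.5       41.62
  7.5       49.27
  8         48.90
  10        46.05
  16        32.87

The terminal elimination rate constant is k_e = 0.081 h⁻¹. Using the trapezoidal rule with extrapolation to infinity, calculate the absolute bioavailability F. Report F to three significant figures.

Trapezoidal AUC_0→16 (oral solution):
  [0→0.5]: (0.00+9.48)/2 × 0.5 = 2.37
  [0.5→3.5]: (9.48+41.62)/2 × 3 = 76.65
  [3.5→7.5]: (41.62+49.27)/2 × 4 = 181.78
  [7.5→8]: (49.27+48.90)/2 × 0.5 = 24.5425
  [8→10]: (48.90+46.05)/2 × 2 = 94.95
  [10→16]: (46.05+32.87)/2 × 6 = 236.76
  Sum = 617.0525 mg/L·h
Tail: C_last/k_e = 32.87/0.081 = 405.802
AUC_0→∞ (oral solution) = 617.0525 + 405.802 = 1022.8545 mg/L·h
F = (AUC_ev/D_ev)/(AUC_iv/D_iv) = (1022.8545/200)/(624/50) = 5.1142725/12.48 = 0.4098

F = 0.410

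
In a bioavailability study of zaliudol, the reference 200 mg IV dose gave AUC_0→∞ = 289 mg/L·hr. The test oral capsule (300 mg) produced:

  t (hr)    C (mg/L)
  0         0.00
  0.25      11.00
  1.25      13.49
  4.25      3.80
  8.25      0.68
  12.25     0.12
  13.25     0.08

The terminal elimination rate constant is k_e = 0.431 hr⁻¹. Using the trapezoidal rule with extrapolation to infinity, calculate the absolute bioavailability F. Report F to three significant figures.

F = 0.116

Trapezoidal AUC_0→13.25 (oral capsule):
  [0→0.25]: (0.00+11.00)/2 × 0.25 = 1.375
  [0.25→1.25]: (11.00+13.49)/2 × 1 = 12.245
  [1.25→4.25]: (13.49+3.80)/2 × 3 = 25.935
  [4.25→8.25]: (3.80+0.68)/2 × 4 = 8.96
  [8.25→12.25]: (0.68+0.12)/2 × 4 = 1.6
  [12.25→13.25]: (0.12+0.08)/2 × 1 = 0.1
  Sum = 50.215 mg/L·hr
Tail: C_last/k_e = 0.08/0.431 = 0.186
AUC_0→∞ (oral capsule) = 50.215 + 0.186 = 50.401 mg/L·hr
F = (AUC_ev/D_ev)/(AUC_iv/D_iv) = (50.401/300)/(289/200) = 0.168003/1.445 = 0.1163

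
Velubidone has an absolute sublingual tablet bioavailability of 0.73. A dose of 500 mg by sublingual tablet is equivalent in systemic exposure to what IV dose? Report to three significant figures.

D_iv = 365 mg

Systemic exposure from an extravascular dose = F × D_ev, so the equivalent IV dose is F × D_ev.
D_iv = F × D_ev = 0.73 × 500 = 365 mg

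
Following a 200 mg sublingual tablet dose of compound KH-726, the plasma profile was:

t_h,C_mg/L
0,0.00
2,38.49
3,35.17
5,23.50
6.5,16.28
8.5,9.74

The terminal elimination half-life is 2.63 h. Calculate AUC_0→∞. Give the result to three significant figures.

AUC = 227 mg/L·h

Trapezoidal AUC_0→8.5:
  [0→2]: (0.00+38.49)/2 × 2 = 38.49
  [2→3]: (38.49+35.17)/2 × 1 = 36.83
  [3→5]: (35.17+23.50)/2 × 2 = 58.67
  [5→6.5]: (23.50+16.28)/2 × 1.5 = 29.835
  [6.5→8.5]: (16.28+9.74)/2 × 2 = 26.02
  Sum = 189.845 mg/L·h
k_e = ln2 / t½ = 0.693147 / 2.63 = 0.2636 h^-1
Extrapolated tail: C_last / k_e = 9.74 / 0.2636 = 36.950
AUC_0→∞ = 189.845 + 36.950 = 226.795 mg/L·h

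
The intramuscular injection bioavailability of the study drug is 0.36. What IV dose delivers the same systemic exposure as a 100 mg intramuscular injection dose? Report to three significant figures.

Systemic exposure from an extravascular dose = F × D_ev, so the equivalent IV dose is F × D_ev.
D_iv = F × D_ev = 0.36 × 100 = 36 mg

D_iv = 36.0 mg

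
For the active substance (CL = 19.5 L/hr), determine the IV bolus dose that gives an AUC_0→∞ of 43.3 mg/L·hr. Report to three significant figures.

Dose_iv = CL × AUC_0→∞
     = 19.5 × 43.3 = 844.35 mg

Dose = 844 mg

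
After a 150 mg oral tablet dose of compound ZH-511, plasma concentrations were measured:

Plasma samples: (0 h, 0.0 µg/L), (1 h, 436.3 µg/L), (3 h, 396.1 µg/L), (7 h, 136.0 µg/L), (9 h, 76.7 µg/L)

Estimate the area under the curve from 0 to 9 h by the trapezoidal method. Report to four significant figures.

AUC = 2327 µg/L·h

Trapezoidal AUC_0→9:
  [0→1]: (0.0+436.3)/2 × 1 = 218.15
  [1→3]: (436.3+396.1)/2 × 2 = 832.4
  [3→7]: (396.1+136.0)/2 × 4 = 1064.2
  [7→9]: (136.0+76.7)/2 × 2 = 212.7
  Sum = 2327.45 µg/L·h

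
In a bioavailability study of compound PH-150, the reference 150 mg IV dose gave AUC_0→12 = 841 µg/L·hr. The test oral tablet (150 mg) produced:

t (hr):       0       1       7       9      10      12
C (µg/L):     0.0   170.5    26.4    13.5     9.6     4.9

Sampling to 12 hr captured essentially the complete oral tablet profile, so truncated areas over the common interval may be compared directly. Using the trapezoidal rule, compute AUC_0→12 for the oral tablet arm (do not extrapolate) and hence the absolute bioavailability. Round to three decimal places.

F = 0.882

Trapezoidal AUC_0→12 (oral tablet):
  [0→1]: (0.0+170.5)/2 × 1 = 85.25
  [1→7]: (170.5+26.4)/2 × 6 = 590.7
  [7→9]: (26.4+13.5)/2 × 2 = 39.9
  [9→10]: (13.5+9.6)/2 × 1 = 11.55
  [10→12]: (9.6+4.9)/2 × 2 = 14.5
  Sum = 741.9 µg/L·hr
F = (AUC_ev/D_ev)/(AUC_iv/D_iv) = (741.9/150)/(841/150) = 4.946/5.60667 = 0.8822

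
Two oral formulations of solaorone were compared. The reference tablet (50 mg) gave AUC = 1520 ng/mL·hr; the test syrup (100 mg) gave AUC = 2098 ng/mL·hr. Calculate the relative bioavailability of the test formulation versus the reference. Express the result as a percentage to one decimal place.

F_rel = 69.0%

F_rel = (AUC_test/D_test) / (AUC_ref/D_ref)
      = (2098/100) / (1520/50)
      = 20.98 / 30.4 = 0.6901 = 69.01%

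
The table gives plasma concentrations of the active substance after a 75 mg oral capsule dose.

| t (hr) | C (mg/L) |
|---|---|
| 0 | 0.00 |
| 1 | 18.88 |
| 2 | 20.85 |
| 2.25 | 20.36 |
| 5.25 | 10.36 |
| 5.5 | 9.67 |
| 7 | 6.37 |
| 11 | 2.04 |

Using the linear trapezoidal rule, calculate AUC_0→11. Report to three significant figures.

Trapezoidal AUC_0→11:
  [0→1]: (0.00+18.88)/2 × 1 = 9.44
  [1→2]: (18.88+20.85)/2 × 1 = 19.865
  [2→2.25]: (20.85+20.36)/2 × 0.25 = 5.15125
  [2.25→5.25]: (20.36+10.36)/2 × 3 = 46.08
  [5.25→5.5]: (10.36+9.67)/2 × 0.25 = 2.50375
  [5.5→7]: (9.67+6.37)/2 × 1.5 = 12.03
  [7→11]: (6.37+2.04)/2 × 4 = 16.82
  Sum = 111.89 mg/L·hr

AUC = 112 mg/L·hr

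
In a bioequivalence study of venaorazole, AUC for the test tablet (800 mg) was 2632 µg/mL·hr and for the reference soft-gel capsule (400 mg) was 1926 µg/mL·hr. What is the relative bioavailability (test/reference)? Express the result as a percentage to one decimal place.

F_rel = 68.3%

F_rel = (AUC_test/D_test) / (AUC_ref/D_ref)
      = (2632/800) / (1926/400)
      = 3.29 / 4.815 = 0.6833 = 68.33%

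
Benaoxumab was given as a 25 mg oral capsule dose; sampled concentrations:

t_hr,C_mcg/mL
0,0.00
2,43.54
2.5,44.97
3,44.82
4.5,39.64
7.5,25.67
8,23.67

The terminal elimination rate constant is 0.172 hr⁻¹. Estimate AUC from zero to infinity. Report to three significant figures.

AUC = 399 mcg/mL·hr

Trapezoidal AUC_0→8:
  [0→2]: (0.00+43.54)/2 × 2 = 43.54
  [2→2.5]: (43.54+44.97)/2 × 0.5 = 22.1275
  [2.5→3]: (44.97+44.82)/2 × 0.5 = 22.4475
  [3→4.5]: (44.82+39.64)/2 × 1.5 = 63.345
  [4.5→7.5]: (39.64+25.67)/2 × 3 = 97.965
  [7.5→8]: (25.67+23.67)/2 × 0.5 = 12.335
  Sum = 261.76 mcg/mL·hr
Extrapolated tail: C_last / k_e = 23.67 / 0.172 = 137.616
AUC_0→∞ = 261.76 + 137.616 = 399.376 mcg/mL·hr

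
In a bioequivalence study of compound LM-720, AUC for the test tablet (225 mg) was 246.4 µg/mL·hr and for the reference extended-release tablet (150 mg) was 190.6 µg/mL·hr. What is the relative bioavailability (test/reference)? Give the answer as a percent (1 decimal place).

F_rel = 86.2%

F_rel = (AUC_test/D_test) / (AUC_ref/D_ref)
      = (246.4/225) / (190.6/150)
      = 1.09511 / 1.27067 = 0.8618 = 86.18%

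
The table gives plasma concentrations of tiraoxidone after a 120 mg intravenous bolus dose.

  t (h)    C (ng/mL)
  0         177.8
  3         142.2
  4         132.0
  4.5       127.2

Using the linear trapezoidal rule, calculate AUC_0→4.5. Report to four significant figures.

AUC = 681.9 ng/mL·h

Trapezoidal AUC_0→4.5:
  [0→3]: (177.8+142.2)/2 × 3 = 480.0
  [3→4]: (142.2+132.0)/2 × 1 = 137.1
  [4→4.5]: (132.0+127.2)/2 × 0.5 = 64.8
  Sum = 681.9 ng/mL·h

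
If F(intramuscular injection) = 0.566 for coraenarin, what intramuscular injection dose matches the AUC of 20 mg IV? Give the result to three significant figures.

For equal systemic exposure: F × D_ev = D_iv
D_ev = D_iv / F = 20 / 0.566 = 35.3357 mg

D_intramuscular = 35.3 mg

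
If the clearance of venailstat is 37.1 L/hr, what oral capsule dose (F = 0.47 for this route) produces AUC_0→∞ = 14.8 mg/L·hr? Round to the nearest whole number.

Dose = 1168 mg

Dose = CL × AUC_0→∞ / F
     = 37.1 × 14.8 / 0.47 = 1168.26 mg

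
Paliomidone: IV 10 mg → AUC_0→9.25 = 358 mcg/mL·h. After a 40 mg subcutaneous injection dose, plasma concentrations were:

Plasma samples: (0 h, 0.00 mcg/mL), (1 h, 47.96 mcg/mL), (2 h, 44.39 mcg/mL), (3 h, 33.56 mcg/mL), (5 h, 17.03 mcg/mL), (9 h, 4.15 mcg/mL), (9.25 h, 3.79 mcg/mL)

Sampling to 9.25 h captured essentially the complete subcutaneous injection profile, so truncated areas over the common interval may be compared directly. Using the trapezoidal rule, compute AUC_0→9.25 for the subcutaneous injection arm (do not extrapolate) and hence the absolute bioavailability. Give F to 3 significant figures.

Trapezoidal AUC_0→9.25 (subcutaneous injection):
  [0→1]: (0.00+47.96)/2 × 1 = 23.98
  [1→2]: (47.96+44.39)/2 × 1 = 46.175
  [2→3]: (44.39+33.56)/2 × 1 = 38.975
  [3→5]: (33.56+17.03)/2 × 2 = 50.59
  [5→9]: (17.03+4.15)/2 × 4 = 42.36
  [9→9.25]: (4.15+3.79)/2 × 0.25 = 0.9925
  Sum = 203.0725 mcg/mL·h
F = (AUC_ev/D_ev)/(AUC_iv/D_iv) = (203.0725/40)/(358/10) = 5.0768125/35.8 = 0.1418

F = 0.142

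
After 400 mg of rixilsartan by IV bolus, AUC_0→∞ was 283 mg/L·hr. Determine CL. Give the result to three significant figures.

CL = Dose_iv / AUC_0→∞
   = 400 / 283 = 1.41343 L/hr

CL = 1.41 L/hr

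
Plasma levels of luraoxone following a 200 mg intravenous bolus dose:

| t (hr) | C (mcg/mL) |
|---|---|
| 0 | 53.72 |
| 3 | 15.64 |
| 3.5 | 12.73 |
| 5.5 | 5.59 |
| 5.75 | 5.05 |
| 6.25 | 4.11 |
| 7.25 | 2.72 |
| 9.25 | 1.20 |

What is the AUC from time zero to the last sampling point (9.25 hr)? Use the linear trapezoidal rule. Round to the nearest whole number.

AUC = 140 mcg/mL·hr

Trapezoidal AUC_0→9.25:
  [0→3]: (53.72+15.64)/2 × 3 = 104.04
  [3→3.5]: (15.64+12.73)/2 × 0.5 = 7.0925
  [3.5→5.5]: (12.73+5.59)/2 × 2 = 18.32
  [5.5→5.75]: (5.59+5.05)/2 × 0.25 = 1.33
  [5.75→6.25]: (5.05+4.11)/2 × 0.5 = 2.29
  [6.25→7.25]: (4.11+2.72)/2 × 1 = 3.415
  [7.25→9.25]: (2.72+1.20)/2 × 2 = 3.92
  Sum = 140.4075 mcg/mL·hr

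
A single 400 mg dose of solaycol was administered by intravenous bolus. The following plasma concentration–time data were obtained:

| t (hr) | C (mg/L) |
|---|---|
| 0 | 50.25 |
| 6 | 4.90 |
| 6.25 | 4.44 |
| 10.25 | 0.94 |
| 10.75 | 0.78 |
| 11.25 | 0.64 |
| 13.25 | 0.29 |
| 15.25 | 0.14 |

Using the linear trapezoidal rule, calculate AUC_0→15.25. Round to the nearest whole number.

Trapezoidal AUC_0→15.25:
  [0→6]: (50.25+4.90)/2 × 6 = 165.45
  [6→6.25]: (4.90+4.44)/2 × 0.25 = 1.1675
  [6.25→10.25]: (4.44+0.94)/2 × 4 = 10.76
  [10.25→10.75]: (0.94+0.78)/2 × 0.5 = 0.43
  [10.75→11.25]: (0.78+0.64)/2 × 0.5 = 0.355
  [11.25→13.25]: (0.64+0.29)/2 × 2 = 0.93
  [13.25→15.25]: (0.29+0.14)/2 × 2 = 0.43
  Sum = 179.5225 mg/L·hr

AUC = 180 mg/L·hr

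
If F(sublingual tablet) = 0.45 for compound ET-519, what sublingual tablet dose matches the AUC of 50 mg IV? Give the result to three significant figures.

D_sublingual = 111 mg

For equal systemic exposure: F × D_ev = D_iv
D_ev = D_iv / F = 50 / 0.45 = 111.111 mg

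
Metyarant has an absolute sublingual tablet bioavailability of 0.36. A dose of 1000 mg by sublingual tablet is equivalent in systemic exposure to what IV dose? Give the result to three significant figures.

Systemic exposure from an extravascular dose = F × D_ev, so the equivalent IV dose is F × D_ev.
D_iv = F × D_ev = 0.36 × 1000 = 360 mg

D_iv = 360 mg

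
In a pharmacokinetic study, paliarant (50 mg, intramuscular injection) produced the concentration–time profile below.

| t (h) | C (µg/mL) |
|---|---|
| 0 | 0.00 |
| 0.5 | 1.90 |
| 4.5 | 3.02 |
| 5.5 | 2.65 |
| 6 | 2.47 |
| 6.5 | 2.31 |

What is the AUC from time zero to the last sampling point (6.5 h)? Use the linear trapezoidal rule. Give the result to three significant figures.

Trapezoidal AUC_0→6.5:
  [0→0.5]: (0.00+1.90)/2 × 0.5 = 0.475
  [0.5→4.5]: (1.90+3.02)/2 × 4 = 9.84
  [4.5→5.5]: (3.02+2.65)/2 × 1 = 2.835
  [5.5→6]: (2.65+2.47)/2 × 0.5 = 1.28
  [6→6.5]: (2.47+2.31)/2 × 0.5 = 1.195
  Sum = 15.625 µg/mL·h

AUC = 15.6 µg/mL·h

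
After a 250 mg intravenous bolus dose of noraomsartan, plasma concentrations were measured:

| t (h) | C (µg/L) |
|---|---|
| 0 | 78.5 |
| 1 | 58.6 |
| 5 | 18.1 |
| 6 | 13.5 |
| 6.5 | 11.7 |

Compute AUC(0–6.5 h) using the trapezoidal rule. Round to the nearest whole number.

AUC = 244 µg/L·h

Trapezoidal AUC_0→6.5:
  [0→1]: (78.5+58.6)/2 × 1 = 68.55
  [1→5]: (58.6+18.1)/2 × 4 = 153.4
  [5→6]: (18.1+13.5)/2 × 1 = 15.8
  [6→6.5]: (13.5+11.7)/2 × 0.5 = 6.3
  Sum = 244.05 µg/L·h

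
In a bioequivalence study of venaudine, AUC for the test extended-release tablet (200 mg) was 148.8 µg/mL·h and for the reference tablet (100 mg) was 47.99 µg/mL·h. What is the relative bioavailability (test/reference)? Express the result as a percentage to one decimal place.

F_rel = 155.0%

F_rel = (AUC_test/D_test) / (AUC_ref/D_ref)
      = (148.8/200) / (47.99/100)
      = 0.744 / 0.4799 = 1.5503 = 155.03%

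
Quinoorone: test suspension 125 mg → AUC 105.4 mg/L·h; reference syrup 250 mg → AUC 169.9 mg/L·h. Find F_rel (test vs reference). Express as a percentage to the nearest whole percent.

F_rel = 124%

F_rel = (AUC_test/D_test) / (AUC_ref/D_ref)
      = (105.4/125) / (169.9/250)
      = 0.8432 / 0.6796 = 1.2407 = 124.07%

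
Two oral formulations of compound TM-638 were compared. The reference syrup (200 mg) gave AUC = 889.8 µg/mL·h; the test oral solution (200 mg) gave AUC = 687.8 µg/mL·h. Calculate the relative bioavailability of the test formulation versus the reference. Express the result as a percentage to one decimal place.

F_rel = (AUC_test/D_test) / (AUC_ref/D_ref)
      = (687.8/200) / (889.8/200)
      = 3.439 / 4.449 = 0.7730 = 77.30%

F_rel = 77.3%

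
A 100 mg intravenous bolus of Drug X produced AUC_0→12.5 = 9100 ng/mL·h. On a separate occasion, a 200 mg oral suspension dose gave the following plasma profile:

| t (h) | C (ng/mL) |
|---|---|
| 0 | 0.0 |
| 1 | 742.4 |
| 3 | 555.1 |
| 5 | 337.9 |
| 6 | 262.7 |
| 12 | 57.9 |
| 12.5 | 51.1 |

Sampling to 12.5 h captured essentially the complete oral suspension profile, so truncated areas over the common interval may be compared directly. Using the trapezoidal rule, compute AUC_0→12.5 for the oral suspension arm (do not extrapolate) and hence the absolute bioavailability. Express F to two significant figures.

Trapezoidal AUC_0→12.5 (oral suspension):
  [0→1]: (0.0+742.4)/2 × 1 = 371.2
  [1→3]: (742.4+555.1)/2 × 2 = 1297.5
  [3→5]: (555.1+337.9)/2 × 2 = 893.0
  [5→6]: (337.9+262.7)/2 × 1 = 300.3
  [6→12]: (262.7+57.9)/2 × 6 = 961.8
  [12→12.5]: (57.9+51.1)/2 × 0.5 = 27.25
  Sum = 3851.05 ng/mL·h
F = (AUC_ev/D_ev)/(AUC_iv/D_iv) = (3851.05/200)/(9100/100) = 19.25525/91 = 0.2116

F = 0.21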